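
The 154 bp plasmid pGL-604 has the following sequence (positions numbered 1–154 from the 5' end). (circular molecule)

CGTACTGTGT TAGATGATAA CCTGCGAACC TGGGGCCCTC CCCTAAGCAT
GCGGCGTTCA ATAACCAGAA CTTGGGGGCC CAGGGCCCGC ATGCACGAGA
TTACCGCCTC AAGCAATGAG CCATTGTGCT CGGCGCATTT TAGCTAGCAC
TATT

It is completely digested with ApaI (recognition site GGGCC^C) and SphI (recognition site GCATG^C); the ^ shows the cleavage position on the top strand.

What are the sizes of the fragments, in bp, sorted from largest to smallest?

98, 29, 14, 7, 6 bp

ApaI sites (GGGCCC) start at positions 33, 76, 83.
ApaI cuts after base 5 of each site (before the last base), so after positions 37, 80, 87.
SphI sites (GCATGC) start at positions 47, 89.
SphI cuts after base 5 of each site (before the last base), so after positions 51, 93.
Combined cut positions: 37, 51, 80, 87, 93.
Circular molecule, 5 cuts → 5 fragments:
  38–51 → 14 bp
  52–80 → 29 bp
  81–87 → 7 bp
  88–93 → 6 bp
  94–154 then 1–37 → 61 + 37 = 98 bp
Sorted largest to smallest: 98, 29, 14, 7, 6 bp.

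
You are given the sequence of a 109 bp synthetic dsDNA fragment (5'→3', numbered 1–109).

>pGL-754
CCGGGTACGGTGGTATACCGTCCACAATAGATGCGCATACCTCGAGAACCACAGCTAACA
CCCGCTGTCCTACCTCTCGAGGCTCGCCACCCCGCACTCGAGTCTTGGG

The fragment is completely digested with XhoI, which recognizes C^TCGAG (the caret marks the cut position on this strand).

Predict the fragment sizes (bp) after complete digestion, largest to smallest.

XhoI sites (CTCGAG) start at positions 41, 76, 97.
XhoI cuts after the first base of each site, so after positions 41, 76, 97.
Linear molecule, 3 cuts → 4 fragments:
  1–41 → 41 bp
  42–76 → 35 bp
  77–97 → 21 bp
  98–109 → 12 bp
Sorted largest to smallest: 41, 35, 21, 12 bp.

41, 35, 21, 12 bp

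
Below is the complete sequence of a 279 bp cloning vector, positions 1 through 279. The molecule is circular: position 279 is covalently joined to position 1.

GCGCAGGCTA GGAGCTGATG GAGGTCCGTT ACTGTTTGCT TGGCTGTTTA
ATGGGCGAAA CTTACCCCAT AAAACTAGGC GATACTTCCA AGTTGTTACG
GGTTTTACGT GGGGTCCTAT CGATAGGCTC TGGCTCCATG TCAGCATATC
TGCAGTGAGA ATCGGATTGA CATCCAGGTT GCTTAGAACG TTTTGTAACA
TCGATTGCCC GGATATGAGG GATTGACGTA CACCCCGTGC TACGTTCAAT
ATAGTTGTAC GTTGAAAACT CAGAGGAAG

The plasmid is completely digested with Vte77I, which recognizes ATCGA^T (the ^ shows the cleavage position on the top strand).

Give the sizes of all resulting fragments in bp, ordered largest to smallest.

Vte77I sites (ATCGAT) start at positions 119, 200.
Vte77I cuts after base 5 of each site (before the last base), so after positions 123, 204.
Circular molecule, 2 cuts → 2 fragments:
  124–204 → 81 bp
  205–279 then 1–123 → 75 + 123 = 198 bp
Sorted largest to smallest: 198, 81 bp.

198, 81 bp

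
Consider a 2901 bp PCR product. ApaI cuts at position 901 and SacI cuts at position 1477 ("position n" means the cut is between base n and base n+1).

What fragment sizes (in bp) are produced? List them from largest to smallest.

Combined cut positions (sorted): 901, 1477.
Linear molecule, 2 cuts → 3 fragments:
  901 − 0 = 901 bp
  1477 − 901 = 576 bp
  2901 − 1477 = 1424 bp
Sorted largest to smallest: 1424, 901, 576 bp.

1424, 901, 576 bp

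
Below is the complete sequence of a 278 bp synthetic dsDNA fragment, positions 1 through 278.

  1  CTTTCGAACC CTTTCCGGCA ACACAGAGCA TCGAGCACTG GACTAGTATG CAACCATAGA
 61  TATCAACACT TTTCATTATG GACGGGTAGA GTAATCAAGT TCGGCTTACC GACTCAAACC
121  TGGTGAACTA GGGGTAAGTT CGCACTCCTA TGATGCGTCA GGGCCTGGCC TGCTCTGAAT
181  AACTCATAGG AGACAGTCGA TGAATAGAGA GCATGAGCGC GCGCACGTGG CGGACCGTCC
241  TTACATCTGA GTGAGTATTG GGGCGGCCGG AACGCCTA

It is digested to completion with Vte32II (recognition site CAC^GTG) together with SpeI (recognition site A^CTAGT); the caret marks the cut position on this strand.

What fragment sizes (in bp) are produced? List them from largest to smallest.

The Vte32II site (CACGTG) starts at position 224.
Vte32II cuts after base 3 of each site, so after position 226.
The SpeI site (ACTAGT) starts at position 42.
SpeI cuts after the first base of each site, so after position 42.
Combined cut positions: 42, 226.
Linear molecule, 2 cuts → 3 fragments:
  1–42 → 42 bp
  43–226 → 184 bp
  227–278 → 52 bp
Sorted largest to smallest: 184, 52, 42 bp.

184, 52, 42 bp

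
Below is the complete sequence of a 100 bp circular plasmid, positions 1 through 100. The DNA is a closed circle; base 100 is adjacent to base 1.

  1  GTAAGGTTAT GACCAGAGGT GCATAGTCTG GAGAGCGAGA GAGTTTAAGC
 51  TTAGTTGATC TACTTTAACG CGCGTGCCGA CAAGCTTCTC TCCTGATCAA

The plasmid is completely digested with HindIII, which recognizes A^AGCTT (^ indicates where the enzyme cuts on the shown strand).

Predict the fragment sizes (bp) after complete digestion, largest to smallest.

HindIII sites (AAGCTT) start at positions 47, 82.
HindIII cuts after the first base of each site, so after positions 47, 82.
Circular molecule, 2 cuts → 2 fragments:
  48–82 → 35 bp
  83–100 then 1–47 → 18 + 47 = 65 bp
Sorted largest to smallest: 65, 35 bp.

65, 35 bp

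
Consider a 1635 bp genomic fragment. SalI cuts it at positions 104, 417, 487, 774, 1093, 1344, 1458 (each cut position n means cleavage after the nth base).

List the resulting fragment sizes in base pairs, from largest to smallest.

319, 313, 287, 251, 177, 114, 104, 70 bp

Linear molecule, 7 cuts → 8 fragments:
  104 − 0 = 104 bp
  417 − 104 = 313 bp
  487 − 417 = 70 bp
  774 − 487 = 287 bp
  1093 − 774 = 319 bp
  1344 − 1093 = 251 bp
  1458 − 1344 = 114 bp
  1635 − 1458 = 177 bp
Sorted largest to smallest: 319, 313, 287, 251, 177, 114, 104, 70 bp.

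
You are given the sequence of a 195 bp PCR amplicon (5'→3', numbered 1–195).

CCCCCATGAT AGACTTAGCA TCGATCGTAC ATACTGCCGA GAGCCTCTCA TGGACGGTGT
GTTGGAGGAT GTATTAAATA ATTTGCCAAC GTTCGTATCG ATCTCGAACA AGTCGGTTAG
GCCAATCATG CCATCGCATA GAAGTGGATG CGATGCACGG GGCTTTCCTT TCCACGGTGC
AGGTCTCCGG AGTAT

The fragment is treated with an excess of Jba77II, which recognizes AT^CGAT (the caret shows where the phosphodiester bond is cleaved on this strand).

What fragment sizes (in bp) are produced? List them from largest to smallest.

97, 77, 21 bp

Jba77II sites (ATCGAT) start at positions 20, 97.
Jba77II cuts after base 2 of each site, so after positions 21, 98.
Linear molecule, 2 cuts → 3 fragments:
  1–21 → 21 bp
  22–98 → 77 bp
  99–195 → 97 bp
Sorted largest to smallest: 97, 77, 21 bp.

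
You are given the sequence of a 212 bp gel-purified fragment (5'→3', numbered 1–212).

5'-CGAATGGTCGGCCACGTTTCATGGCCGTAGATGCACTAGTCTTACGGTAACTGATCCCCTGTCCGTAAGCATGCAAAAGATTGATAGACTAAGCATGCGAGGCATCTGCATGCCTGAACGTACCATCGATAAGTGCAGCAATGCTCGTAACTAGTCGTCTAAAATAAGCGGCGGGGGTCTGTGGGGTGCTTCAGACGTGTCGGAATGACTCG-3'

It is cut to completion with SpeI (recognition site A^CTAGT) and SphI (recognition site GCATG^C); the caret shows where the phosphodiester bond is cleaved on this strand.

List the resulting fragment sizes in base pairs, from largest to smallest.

SpeI sites (ACTAGT) start at positions 35, 150.
SpeI cuts after the first base of each site, so after positions 35, 150.
SphI sites (GCATGC) start at positions 69, 93, 108.
SphI cuts after base 5 of each site (before the last base), so after positions 73, 97, 112.
Combined cut positions: 35, 73, 97, 112, 150.
Linear molecule, 5 cuts → 6 fragments:
  1–35 → 35 bp
  36–73 → 38 bp
  74–97 → 24 bp
  98–112 → 15 bp
  113–150 → 38 bp
  151–212 → 62 bp
Sorted largest to smallest: 62, 38, 38, 35, 24, 15 bp.

62, 38, 38, 35, 24, 15 bp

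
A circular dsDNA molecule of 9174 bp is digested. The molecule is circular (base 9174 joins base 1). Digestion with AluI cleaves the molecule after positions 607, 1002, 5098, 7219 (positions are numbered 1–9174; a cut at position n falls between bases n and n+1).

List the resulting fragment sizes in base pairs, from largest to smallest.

Circular molecule, 4 cuts → 4 fragments:
  1002 − 607 = 395 bp
  5098 − 1002 = 4096 bp
  7219 − 5098 = 2121 bp
  wrap: 9174 − 7219 + 607 = 2562 bp
Sorted largest to smallest: 4096, 2562, 2121, 395 bp.

4096, 2562, 2121, 395 bp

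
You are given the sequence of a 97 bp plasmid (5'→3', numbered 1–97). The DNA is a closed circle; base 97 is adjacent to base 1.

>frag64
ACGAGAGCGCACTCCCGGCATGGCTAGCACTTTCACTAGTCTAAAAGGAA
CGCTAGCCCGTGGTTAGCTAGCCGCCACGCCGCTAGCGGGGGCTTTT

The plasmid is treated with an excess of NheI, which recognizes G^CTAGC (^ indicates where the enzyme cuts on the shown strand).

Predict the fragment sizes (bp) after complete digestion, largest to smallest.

38, 29, 15, 15 bp

NheI sites (GCTAGC) start at positions 23, 52, 67, 82.
NheI cuts after the first base of each site, so after positions 23, 52, 67, 82.
Circular molecule, 4 cuts → 4 fragments:
  24–52 → 29 bp
  53–67 → 15 bp
  68–82 → 15 bp
  83–97 then 1–23 → 15 + 23 = 38 bp
Sorted largest to smallest: 38, 29, 15, 15 bp.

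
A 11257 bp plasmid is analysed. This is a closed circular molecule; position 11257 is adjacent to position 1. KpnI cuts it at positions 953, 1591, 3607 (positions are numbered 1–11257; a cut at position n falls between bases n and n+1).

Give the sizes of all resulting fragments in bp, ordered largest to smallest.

Circular molecule, 3 cuts → 3 fragments:
  1591 − 953 = 638 bp
  3607 − 1591 = 2016 bp
  wrap: 11257 − 3607 + 953 = 8603 bp
Sorted largest to smallest: 8603, 2016, 638 bp.

8603, 2016, 638 bp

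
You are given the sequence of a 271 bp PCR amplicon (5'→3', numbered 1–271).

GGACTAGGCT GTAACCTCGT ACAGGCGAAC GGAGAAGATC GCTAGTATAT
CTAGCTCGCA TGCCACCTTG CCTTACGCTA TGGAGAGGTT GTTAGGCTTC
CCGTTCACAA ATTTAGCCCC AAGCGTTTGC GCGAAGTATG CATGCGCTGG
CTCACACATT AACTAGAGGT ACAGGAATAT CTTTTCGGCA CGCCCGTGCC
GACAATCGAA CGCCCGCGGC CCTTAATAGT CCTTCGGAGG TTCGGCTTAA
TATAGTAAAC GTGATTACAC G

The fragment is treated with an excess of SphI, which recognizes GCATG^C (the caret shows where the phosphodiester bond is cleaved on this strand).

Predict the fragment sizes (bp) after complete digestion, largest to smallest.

127, 82, 62 bp

SphI sites (GCATGC) start at positions 58, 140.
SphI cuts after base 5 of each site (before the last base), so after positions 62, 144.
Linear molecule, 2 cuts → 3 fragments:
  1–62 → 62 bp
  63–144 → 82 bp
  145–271 → 127 bp
Sorted largest to smallest: 127, 82, 62 bp.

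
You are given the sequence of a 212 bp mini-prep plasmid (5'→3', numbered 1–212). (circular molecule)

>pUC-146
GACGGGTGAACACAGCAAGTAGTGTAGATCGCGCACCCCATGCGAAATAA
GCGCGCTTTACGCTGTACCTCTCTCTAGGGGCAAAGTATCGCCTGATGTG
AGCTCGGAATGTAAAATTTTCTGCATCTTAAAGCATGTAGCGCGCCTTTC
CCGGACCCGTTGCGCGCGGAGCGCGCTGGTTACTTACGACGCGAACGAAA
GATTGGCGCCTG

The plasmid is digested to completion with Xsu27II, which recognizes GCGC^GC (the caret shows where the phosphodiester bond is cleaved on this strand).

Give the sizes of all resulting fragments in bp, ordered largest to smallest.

Xsu27II sites (GCGCGC) start at positions 51, 140, 162, 171.
Xsu27II cuts after base 4 of each site, so after positions 54, 143, 165, 174.
Circular molecule, 4 cuts → 4 fragments:
  55–143 → 89 bp
  144–165 → 22 bp
  166–174 → 9 bp
  175–212 then 1–54 → 38 + 54 = 92 bp
Sorted largest to smallest: 92, 89, 22, 9 bp.

92, 89, 22, 9 bp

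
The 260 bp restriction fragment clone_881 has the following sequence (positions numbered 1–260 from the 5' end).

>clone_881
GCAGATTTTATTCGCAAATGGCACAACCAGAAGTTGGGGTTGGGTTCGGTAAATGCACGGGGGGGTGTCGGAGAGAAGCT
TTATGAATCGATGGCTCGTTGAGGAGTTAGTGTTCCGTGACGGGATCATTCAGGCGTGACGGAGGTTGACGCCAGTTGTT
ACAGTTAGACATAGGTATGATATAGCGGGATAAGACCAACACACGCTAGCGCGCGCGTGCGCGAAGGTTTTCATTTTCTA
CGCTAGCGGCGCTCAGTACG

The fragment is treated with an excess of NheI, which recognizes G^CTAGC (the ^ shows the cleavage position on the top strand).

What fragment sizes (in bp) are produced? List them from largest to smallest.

NheI sites (GCTAGC) start at positions 205, 242.
NheI cuts after the first base of each site, so after positions 205, 242.
Linear molecule, 2 cuts → 3 fragments:
  1–205 → 205 bp
  206–242 → 37 bp
  243–260 → 18 bp
Sorted largest to smallest: 205, 37, 18 bp.

205, 37, 18 bp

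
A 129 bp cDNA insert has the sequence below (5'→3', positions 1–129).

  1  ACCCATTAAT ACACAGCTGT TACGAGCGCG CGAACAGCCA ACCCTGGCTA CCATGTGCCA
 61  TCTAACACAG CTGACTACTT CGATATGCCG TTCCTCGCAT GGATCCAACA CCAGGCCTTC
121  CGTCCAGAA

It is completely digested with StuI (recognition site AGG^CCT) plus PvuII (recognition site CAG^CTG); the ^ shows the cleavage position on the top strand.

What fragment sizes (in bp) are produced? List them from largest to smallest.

54, 45, 16, 14 bp

The StuI site (AGGCCT) starts at position 113.
StuI cuts after base 3 of each site, so after position 115.
PvuII sites (CAGCTG) start at positions 14, 68.
PvuII cuts after base 3 of each site, so after positions 16, 70.
Combined cut positions: 16, 70, 115.
Linear molecule, 3 cuts → 4 fragments:
  1–16 → 16 bp
  17–70 → 54 bp
  71–115 → 45 bp
  116–129 → 14 bp
Sorted largest to smallest: 54, 45, 16, 14 bp.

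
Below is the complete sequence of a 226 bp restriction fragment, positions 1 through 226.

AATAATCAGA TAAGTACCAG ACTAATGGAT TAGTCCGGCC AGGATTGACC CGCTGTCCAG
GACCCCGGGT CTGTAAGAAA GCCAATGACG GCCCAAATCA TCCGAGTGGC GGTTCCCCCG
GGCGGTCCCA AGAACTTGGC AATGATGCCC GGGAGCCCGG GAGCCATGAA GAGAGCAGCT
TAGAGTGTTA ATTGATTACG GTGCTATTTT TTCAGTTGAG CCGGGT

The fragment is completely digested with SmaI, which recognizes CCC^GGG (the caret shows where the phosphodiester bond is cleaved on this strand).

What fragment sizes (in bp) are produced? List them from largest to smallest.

SmaI sites (CCCGGG) start at positions 64, 117, 148, 156.
SmaI cuts after base 3 of each site, so after positions 66, 119, 150, 158.
Linear molecule, 4 cuts → 5 fragments:
  1–66 → 66 bp
  67–119 → 53 bp
  120–150 → 31 bp
  151–158 → 8 bp
  159–226 → 68 bp
Sorted largest to smallest: 68, 66, 53, 31, 8 bp.

68, 66, 53, 31, 8 bp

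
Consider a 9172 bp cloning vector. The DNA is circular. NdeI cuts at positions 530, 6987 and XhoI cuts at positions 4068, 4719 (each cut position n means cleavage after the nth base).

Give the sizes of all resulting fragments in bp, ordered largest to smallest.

Combined cut positions (sorted): 530, 4068, 4719, 6987.
Circular molecule, 4 cuts → 4 fragments:
  4068 − 530 = 3538 bp
  4719 − 4068 = 651 bp
  6987 − 4719 = 2268 bp
  wrap: 9172 − 6987 + 530 = 2715 bp
Sorted largest to smallest: 3538, 2715, 2268, 651 bp.

3538, 2715, 2268, 651 bp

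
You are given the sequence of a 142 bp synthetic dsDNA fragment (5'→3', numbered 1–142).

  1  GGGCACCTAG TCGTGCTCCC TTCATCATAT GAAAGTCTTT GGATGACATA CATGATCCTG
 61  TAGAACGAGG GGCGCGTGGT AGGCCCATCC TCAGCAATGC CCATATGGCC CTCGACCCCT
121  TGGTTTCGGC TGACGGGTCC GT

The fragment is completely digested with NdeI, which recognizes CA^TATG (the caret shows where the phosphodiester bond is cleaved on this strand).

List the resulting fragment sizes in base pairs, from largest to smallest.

76, 39, 27 bp

NdeI sites (CATATG) start at positions 26, 102.
NdeI cuts after base 2 of each site, so after positions 27, 103.
Linear molecule, 2 cuts → 3 fragments:
  1–27 → 27 bp
  28–103 → 76 bp
  104–142 → 39 bp
Sorted largest to smallest: 76, 39, 27 bp.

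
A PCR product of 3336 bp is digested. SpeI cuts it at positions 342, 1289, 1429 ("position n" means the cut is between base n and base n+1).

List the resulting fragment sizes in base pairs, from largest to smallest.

Linear molecule, 3 cuts → 4 fragments:
  342 − 0 = 342 bp
  1289 − 342 = 947 bp
  1429 − 1289 = 140 bp
  3336 − 1429 = 1907 bp
Sorted largest to smallest: 1907, 947, 342, 140 bp.

1907, 947, 342, 140 bp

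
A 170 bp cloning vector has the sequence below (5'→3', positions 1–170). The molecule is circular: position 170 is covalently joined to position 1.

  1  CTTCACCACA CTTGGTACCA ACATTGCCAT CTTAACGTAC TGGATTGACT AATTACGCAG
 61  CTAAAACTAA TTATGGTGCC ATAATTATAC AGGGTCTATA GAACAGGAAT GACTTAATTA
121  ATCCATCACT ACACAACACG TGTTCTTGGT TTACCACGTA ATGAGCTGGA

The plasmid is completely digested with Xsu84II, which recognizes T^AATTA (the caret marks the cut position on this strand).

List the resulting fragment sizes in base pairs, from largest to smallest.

105, 33, 18, 14 bp

Xsu84II sites (TAATTA) start at positions 50, 68, 82, 115.
Xsu84II cuts after the first base of each site, so after positions 50, 68, 82, 115.
Circular molecule, 4 cuts → 4 fragments:
  51–68 → 18 bp
  69–82 → 14 bp
  83–115 → 33 bp
  116–170 then 1–50 → 55 + 50 = 105 bp
Sorted largest to smallest: 105, 33, 18, 14 bp.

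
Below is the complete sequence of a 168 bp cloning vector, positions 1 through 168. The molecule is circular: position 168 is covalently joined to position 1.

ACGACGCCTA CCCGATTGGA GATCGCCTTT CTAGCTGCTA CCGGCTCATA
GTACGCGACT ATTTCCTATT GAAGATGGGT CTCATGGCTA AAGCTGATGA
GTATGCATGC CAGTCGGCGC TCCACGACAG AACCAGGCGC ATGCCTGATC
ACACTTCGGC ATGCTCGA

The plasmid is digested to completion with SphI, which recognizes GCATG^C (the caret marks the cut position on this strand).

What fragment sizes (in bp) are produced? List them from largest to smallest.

114, 34, 20 bp

SphI sites (GCATGC) start at positions 105, 139, 159.
SphI cuts after base 5 of each site (before the last base), so after positions 109, 143, 163.
Circular molecule, 3 cuts → 3 fragments:
  110–143 → 34 bp
  144–163 → 20 bp
  164–168 then 1–109 → 5 + 109 = 114 bp
Sorted largest to smallest: 114, 34, 20 bp.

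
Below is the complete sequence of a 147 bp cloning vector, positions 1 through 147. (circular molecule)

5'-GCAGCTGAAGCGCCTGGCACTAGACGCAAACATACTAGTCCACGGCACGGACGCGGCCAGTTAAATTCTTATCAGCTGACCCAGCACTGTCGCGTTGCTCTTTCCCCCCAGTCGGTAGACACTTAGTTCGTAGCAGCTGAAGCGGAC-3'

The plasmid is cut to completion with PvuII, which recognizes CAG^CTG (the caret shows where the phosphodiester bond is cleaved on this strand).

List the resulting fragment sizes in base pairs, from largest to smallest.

71, 61, 15 bp

PvuII sites (CAGCTG) start at positions 2, 73, 134.
PvuII cuts after base 3 of each site, so after positions 4, 75, 136.
Circular molecule, 3 cuts → 3 fragments:
  5–75 → 71 bp
  76–136 → 61 bp
  137–147 then 1–4 → 11 + 4 = 15 bp
Sorted largest to smallest: 71, 61, 15 bp.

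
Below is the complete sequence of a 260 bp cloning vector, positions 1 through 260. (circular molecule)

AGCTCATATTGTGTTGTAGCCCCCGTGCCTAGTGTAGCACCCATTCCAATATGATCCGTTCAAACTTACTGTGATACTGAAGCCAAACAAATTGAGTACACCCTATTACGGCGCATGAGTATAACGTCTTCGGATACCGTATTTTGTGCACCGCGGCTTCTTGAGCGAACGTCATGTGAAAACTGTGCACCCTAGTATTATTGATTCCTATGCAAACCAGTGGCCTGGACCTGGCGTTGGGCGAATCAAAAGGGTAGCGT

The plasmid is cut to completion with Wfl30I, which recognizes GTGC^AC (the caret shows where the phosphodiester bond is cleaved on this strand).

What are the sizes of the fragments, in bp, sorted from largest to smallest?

221, 39 bp

Wfl30I sites (GTGCAC) start at positions 146, 185.
Wfl30I cuts after base 4 of each site, so after positions 149, 188.
Circular molecule, 2 cuts → 2 fragments:
  150–188 → 39 bp
  189–260 then 1–149 → 72 + 149 = 221 bp
Sorted largest to smallest: 221, 39 bp.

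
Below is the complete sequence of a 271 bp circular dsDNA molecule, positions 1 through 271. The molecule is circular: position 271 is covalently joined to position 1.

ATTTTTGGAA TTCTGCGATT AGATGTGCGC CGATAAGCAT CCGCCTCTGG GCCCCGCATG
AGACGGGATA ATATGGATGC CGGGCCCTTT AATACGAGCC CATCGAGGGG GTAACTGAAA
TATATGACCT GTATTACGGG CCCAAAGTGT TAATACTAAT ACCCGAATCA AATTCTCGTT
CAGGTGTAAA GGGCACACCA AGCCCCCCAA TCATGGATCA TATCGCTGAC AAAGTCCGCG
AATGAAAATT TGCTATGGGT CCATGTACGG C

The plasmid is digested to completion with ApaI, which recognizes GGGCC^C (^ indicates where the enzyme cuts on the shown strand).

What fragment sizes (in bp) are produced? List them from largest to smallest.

182, 56, 33 bp

ApaI sites (GGGCCC) start at positions 49, 82, 138.
ApaI cuts after base 5 of each site (before the last base), so after positions 53, 86, 142.
Circular molecule, 3 cuts → 3 fragments:
  54–86 → 33 bp
  87–142 → 56 bp
  143–271 then 1–53 → 129 + 53 = 182 bp
Sorted largest to smallest: 182, 56, 33 bp.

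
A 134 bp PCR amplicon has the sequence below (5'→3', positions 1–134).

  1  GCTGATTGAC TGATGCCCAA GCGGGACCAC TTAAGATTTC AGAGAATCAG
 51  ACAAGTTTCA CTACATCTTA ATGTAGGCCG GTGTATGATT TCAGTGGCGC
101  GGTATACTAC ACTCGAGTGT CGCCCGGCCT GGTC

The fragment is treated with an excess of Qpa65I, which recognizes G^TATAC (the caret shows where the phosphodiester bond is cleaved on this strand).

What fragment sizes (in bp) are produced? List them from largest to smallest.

102, 32 bp

The Qpa65I site (GTATAC) starts at position 102.
Qpa65I cuts after the first base of each site, so after position 102.
Linear molecule, 1 cut → 2 fragments:
  1–102 → 102 bp
  103–134 → 32 bp
Sorted largest to smallest: 102, 32 bp.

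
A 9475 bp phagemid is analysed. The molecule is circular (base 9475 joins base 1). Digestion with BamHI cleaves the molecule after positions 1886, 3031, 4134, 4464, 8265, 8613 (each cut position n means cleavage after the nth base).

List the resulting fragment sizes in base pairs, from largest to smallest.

3801, 2748, 1145, 1103, 348, 330 bp

Circular molecule, 6 cuts → 6 fragments:
  3031 − 1886 = 1145 bp
  4134 − 3031 = 1103 bp
  4464 − 4134 = 330 bp
  8265 − 4464 = 3801 bp
  8613 − 8265 = 348 bp
  wrap: 9475 − 8613 + 1886 = 2748 bp
Sorted largest to smallest: 3801, 2748, 1145, 1103, 348, 330 bp.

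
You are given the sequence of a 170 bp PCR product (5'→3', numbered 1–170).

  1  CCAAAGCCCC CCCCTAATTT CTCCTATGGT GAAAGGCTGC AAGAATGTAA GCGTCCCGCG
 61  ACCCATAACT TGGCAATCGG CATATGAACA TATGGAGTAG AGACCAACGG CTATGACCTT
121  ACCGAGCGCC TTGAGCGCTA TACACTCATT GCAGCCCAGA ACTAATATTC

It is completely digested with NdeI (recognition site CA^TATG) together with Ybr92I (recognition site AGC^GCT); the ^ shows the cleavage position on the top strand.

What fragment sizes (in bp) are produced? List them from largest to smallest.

NdeI sites (CATATG) start at positions 81, 89.
NdeI cuts after base 2 of each site, so after positions 82, 90.
The Ybr92I site (AGCGCT) starts at position 134.
Ybr92I cuts after base 3 of each site, so after position 136.
Combined cut positions: 82, 90, 136.
Linear molecule, 3 cuts → 4 fragments:
  1–82 → 82 bp
  83–90 → 8 bp
  91–136 → 46 bp
  137–170 → 34 bp
Sorted largest to smallest: 82, 46, 34, 8 bp.

82, 46, 34, 8 bp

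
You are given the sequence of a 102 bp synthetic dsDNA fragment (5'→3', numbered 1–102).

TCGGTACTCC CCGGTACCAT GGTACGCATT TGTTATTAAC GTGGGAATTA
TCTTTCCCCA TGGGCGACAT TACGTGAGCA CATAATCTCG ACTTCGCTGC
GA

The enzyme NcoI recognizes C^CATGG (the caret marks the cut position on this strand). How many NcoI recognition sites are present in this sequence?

2

CCATGG occurs starting at positions 17, 58.
NcoI cuts at 2 sites.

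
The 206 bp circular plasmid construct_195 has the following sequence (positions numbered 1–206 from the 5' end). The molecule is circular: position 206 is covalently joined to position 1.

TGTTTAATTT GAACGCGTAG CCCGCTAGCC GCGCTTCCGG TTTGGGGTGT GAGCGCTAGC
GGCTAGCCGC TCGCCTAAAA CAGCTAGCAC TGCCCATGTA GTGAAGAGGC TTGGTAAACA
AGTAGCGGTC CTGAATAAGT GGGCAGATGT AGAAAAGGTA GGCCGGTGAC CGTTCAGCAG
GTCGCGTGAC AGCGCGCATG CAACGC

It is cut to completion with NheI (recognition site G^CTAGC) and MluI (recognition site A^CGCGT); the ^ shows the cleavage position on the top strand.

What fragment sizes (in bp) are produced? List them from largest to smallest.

NheI sites (GCTAGC) start at positions 24, 55, 62, 83.
NheI cuts after the first base of each site, so after positions 24, 55, 62, 83.
The MluI site (ACGCGT) starts at position 13.
MluI cuts after the first base of each site, so after position 13.
Combined cut positions: 13, 24, 55, 62, 83.
Circular molecule, 5 cuts → 5 fragments:
  14–24 → 11 bp
  25–55 → 31 bp
  56–62 → 7 bp
  63–83 → 21 bp
  84–206 then 1–13 → 123 + 13 = 136 bp
Sorted largest to smallest: 136, 31, 21, 11, 7 bp.

136, 31, 21, 11, 7 bp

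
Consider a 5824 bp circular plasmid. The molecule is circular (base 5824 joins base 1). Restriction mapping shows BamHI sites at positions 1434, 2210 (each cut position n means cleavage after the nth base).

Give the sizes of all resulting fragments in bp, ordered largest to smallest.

5048, 776 bp

Circular molecule, 2 cuts → 2 fragments:
  2210 − 1434 = 776 bp
  wrap: 5824 − 2210 + 1434 = 5048 bp
Sorted largest to smallest: 5048, 776 bp.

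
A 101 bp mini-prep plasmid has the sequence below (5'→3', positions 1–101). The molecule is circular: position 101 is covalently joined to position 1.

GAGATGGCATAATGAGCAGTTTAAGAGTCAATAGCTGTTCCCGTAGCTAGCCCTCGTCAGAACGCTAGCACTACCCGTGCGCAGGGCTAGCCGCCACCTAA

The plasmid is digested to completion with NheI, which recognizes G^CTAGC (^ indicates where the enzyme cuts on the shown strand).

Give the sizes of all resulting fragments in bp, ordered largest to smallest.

61, 22, 18 bp

NheI sites (GCTAGC) start at positions 46, 64, 86.
NheI cuts after the first base of each site, so after positions 46, 64, 86.
Circular molecule, 3 cuts → 3 fragments:
  47–64 → 18 bp
  65–86 → 22 bp
  87–101 then 1–46 → 15 + 46 = 61 bp
Sorted largest to smallest: 61, 22, 18 bp.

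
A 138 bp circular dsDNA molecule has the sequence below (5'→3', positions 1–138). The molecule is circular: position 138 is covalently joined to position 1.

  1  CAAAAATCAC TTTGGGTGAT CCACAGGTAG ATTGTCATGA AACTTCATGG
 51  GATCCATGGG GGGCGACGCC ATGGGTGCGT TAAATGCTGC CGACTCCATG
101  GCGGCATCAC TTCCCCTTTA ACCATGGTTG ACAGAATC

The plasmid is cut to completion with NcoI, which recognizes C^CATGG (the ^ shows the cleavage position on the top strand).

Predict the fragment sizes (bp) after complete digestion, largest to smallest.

70, 27, 26, 15 bp

NcoI sites (CCATGG) start at positions 54, 69, 96, 122.
NcoI cuts after the first base of each site, so after positions 54, 69, 96, 122.
Circular molecule, 4 cuts → 4 fragments:
  55–69 → 15 bp
  70–96 → 27 bp
  97–122 → 26 bp
  123–138 then 1–54 → 16 + 54 = 70 bp
Sorted largest to smallest: 70, 27, 26, 15 bp.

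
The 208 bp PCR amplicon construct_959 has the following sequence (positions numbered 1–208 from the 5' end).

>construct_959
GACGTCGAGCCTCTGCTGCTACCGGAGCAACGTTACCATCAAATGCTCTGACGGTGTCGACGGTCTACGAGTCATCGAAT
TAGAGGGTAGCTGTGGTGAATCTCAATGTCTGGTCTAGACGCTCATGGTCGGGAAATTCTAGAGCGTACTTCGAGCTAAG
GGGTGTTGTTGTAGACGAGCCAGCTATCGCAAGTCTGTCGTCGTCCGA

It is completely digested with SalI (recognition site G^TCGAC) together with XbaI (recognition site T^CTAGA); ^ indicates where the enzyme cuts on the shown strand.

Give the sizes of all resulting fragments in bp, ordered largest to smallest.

The SalI site (GTCGAC) starts at position 56.
SalI cuts after the first base of each site, so after position 56.
XbaI sites (TCTAGA) start at positions 114, 138.
XbaI cuts after the first base of each site, so after positions 114, 138.
Combined cut positions: 56, 114, 138.
Linear molecule, 3 cuts → 4 fragments:
  1–56 → 56 bp
  57–114 → 58 bp
  115–138 → 24 bp
  139–208 → 70 bp
Sorted largest to smallest: 70, 58, 56, 24 bp.

70, 58, 56, 24 bp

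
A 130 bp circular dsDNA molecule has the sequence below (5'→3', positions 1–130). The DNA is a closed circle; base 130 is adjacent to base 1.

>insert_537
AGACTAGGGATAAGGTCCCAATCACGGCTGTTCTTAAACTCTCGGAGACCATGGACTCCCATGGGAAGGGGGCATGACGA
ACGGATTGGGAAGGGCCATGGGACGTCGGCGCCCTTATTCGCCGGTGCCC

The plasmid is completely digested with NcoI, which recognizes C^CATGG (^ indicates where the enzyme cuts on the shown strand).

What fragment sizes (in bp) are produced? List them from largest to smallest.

83, 37, 10 bp

NcoI sites (CCATGG) start at positions 49, 59, 96.
NcoI cuts after the first base of each site, so after positions 49, 59, 96.
Circular molecule, 3 cuts → 3 fragments:
  50–59 → 10 bp
  60–96 → 37 bp
  97–130 then 1–49 → 34 + 49 = 83 bp
Sorted largest to smallest: 83, 37, 10 bp.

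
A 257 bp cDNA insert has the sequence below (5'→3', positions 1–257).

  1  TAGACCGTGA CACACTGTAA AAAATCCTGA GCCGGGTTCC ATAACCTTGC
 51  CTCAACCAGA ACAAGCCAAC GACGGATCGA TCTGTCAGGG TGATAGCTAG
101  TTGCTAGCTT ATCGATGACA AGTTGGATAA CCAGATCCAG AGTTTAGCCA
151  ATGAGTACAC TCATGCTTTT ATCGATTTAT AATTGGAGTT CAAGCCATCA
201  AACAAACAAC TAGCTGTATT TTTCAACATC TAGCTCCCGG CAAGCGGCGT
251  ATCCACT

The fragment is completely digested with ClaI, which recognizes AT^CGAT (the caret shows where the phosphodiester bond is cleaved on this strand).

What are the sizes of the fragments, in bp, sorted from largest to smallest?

ClaI sites (ATCGAT) start at positions 76, 111, 171.
ClaI cuts after base 2 of each site, so after positions 77, 112, 172.
Linear molecule, 3 cuts → 4 fragments:
  1–77 → 77 bp
  78–112 → 35 bp
  113–172 → 60 bp
  173–257 → 85 bp
Sorted largest to smallest: 85, 77, 60, 35 bp.

85, 77, 60, 35 bp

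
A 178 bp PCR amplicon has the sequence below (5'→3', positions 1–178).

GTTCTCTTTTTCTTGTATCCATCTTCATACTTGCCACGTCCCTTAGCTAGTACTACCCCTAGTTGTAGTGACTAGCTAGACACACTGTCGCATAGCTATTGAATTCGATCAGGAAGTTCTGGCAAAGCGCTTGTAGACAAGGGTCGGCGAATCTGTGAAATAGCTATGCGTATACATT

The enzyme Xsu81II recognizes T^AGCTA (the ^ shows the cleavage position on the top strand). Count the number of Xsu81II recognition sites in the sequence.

TAGCTA occurs starting at positions 44, 73, 93, 161.
Xsu81II cuts at 4 sites.

4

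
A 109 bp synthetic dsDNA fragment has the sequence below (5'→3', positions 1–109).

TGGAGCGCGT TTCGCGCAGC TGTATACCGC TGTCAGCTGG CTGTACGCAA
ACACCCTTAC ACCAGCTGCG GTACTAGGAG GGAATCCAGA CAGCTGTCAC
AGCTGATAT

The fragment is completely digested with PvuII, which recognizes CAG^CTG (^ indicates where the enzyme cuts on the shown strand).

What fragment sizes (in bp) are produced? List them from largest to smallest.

29, 28, 19, 17, 9, 7 bp

PvuII sites (CAGCTG) start at positions 17, 34, 63, 91, 100.
PvuII cuts after base 3 of each site, so after positions 19, 36, 65, 93, 102.
Linear molecule, 5 cuts → 6 fragments:
  1–19 → 19 bp
  20–36 → 17 bp
  37–65 → 29 bp
  66–93 → 28 bp
  94–102 → 9 bp
  103–109 → 7 bp
Sorted largest to smallest: 29, 28, 19, 17, 9, 7 bp.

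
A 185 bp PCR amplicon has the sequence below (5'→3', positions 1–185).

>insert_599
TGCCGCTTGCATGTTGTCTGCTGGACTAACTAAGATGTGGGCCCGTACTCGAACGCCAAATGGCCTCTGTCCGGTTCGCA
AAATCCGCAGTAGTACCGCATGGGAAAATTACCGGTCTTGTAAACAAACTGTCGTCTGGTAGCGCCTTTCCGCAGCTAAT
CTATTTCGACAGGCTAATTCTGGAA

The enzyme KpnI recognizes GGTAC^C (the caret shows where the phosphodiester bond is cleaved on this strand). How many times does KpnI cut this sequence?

No occurrence of GGTACC is present in the sequence.
KpnI does not cut: 0 sites.

0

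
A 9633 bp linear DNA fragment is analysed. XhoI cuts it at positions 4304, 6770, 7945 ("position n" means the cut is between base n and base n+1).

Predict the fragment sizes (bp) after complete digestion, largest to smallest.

Linear molecule, 3 cuts → 4 fragments:
  4304 − 0 = 4304 bp
  6770 − 4304 = 2466 bp
  7945 − 6770 = 1175 bp
  9633 − 7945 = 1688 bp
Sorted largest to smallest: 4304, 2466, 1688, 1175 bp.

4304, 2466, 1688, 1175 bp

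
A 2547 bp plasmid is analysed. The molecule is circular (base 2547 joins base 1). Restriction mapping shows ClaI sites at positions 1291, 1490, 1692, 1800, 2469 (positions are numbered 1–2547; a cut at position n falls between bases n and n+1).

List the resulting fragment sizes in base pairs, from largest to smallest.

1369, 669, 202, 199, 108 bp

Circular molecule, 5 cuts → 5 fragments:
  1490 − 1291 = 199 bp
  1692 − 1490 = 202 bp
  1800 − 1692 = 108 bp
  2469 − 1800 = 669 bp
  wrap: 2547 − 2469 + 1291 = 1369 bp
Sorted largest to smallest: 1369, 669, 202, 199, 108 bp.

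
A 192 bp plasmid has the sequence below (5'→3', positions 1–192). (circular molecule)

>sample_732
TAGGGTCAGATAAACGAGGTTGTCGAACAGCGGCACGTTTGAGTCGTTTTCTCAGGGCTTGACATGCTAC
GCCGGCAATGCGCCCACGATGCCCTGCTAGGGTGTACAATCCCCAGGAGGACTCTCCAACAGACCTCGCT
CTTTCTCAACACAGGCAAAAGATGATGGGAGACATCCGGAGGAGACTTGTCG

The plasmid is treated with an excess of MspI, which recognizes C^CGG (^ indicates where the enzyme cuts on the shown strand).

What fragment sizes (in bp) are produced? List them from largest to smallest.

104, 88 bp

MspI sites (CCGG) start at positions 72, 176.
MspI cuts after the first base of each site, so after positions 72, 176.
Circular molecule, 2 cuts → 2 fragments:
  73–176 → 104 bp
  177–192 then 1–72 → 16 + 72 = 88 bp
Sorted largest to smallest: 104, 88 bp.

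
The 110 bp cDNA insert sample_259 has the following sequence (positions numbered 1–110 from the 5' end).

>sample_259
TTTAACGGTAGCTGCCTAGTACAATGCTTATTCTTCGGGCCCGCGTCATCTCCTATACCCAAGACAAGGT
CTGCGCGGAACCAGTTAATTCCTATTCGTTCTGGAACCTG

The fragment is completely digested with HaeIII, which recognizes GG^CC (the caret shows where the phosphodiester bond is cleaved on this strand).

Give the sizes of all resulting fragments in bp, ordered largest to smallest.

71, 39 bp

The HaeIII site (GGCC) starts at position 38.
HaeIII cuts after base 2 of each site, so after position 39.
Linear molecule, 1 cut → 2 fragments:
  1–39 → 39 bp
  40–110 → 71 bp
Sorted largest to smallest: 71, 39 bp.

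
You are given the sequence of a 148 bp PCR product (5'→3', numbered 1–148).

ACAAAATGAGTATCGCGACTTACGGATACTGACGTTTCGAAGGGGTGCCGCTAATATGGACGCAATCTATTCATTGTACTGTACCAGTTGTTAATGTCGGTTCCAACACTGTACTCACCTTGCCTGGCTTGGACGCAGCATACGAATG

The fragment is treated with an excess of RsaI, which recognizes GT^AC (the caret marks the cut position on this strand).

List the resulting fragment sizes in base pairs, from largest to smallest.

77, 36, 30, 5 bp

RsaI sites (GTAC) start at positions 76, 81, 111.
RsaI cuts after base 2 of each site, so after positions 77, 82, 112.
Linear molecule, 3 cuts → 4 fragments:
  1–77 → 77 bp
  78–82 → 5 bp
  83–112 → 30 bp
  113–148 → 36 bp
Sorted largest to smallest: 77, 36, 30, 5 bp.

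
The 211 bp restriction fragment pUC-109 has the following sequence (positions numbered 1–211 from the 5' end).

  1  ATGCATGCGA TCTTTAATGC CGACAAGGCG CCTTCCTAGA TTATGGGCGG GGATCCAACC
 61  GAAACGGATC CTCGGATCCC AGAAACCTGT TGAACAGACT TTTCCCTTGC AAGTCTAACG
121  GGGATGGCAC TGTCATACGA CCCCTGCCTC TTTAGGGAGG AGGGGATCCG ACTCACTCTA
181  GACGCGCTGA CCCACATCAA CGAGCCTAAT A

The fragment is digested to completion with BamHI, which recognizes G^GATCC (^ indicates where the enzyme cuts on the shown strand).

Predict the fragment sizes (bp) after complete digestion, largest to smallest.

BamHI sites (GGATCC) start at positions 51, 66, 74, 164.
BamHI cuts after the first base of each site, so after positions 51, 66, 74, 164.
Linear molecule, 4 cuts → 5 fragments:
  1–51 → 51 bp
  52–66 → 15 bp
  67–74 → 8 bp
  75–164 → 90 bp
  165–211 → 47 bp
Sorted largest to smallest: 90, 51, 47, 15, 8 bp.

90, 51, 47, 15, 8 bp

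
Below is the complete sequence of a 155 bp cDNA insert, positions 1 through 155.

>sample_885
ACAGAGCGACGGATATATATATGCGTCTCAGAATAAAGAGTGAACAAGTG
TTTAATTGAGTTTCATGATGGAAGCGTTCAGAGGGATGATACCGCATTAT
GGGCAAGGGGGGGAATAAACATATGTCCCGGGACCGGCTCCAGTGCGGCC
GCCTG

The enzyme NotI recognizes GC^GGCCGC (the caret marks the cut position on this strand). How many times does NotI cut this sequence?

GCGGCCGC occurs starting at position 145.
NotI cuts at 1 site.

1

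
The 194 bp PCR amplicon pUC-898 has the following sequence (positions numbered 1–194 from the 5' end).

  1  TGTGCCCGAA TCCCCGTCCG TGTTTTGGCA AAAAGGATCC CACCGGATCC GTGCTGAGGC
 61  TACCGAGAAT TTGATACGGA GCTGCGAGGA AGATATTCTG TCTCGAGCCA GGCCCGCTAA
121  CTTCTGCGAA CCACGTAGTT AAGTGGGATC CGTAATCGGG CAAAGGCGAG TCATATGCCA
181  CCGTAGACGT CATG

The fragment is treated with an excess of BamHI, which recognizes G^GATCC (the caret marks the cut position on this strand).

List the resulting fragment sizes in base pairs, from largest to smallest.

BamHI sites (GGATCC) start at positions 35, 45, 146.
BamHI cuts after the first base of each site, so after positions 35, 45, 146.
Linear molecule, 3 cuts → 4 fragments:
  1–35 → 35 bp
  36–45 → 10 bp
  46–146 → 101 bp
  147–194 → 48 bp
Sorted largest to smallest: 101, 48, 35, 10 bp.

101, 48, 35, 10 bp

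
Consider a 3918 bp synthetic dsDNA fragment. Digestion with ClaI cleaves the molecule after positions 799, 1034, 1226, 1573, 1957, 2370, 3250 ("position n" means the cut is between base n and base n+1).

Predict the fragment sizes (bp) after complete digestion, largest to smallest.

880, 799, 668, 413, 384, 347, 235, 192 bp

Linear molecule, 7 cuts → 8 fragments:
  799 − 0 = 799 bp
  1034 − 799 = 235 bp
  1226 − 1034 = 192 bp
  1573 − 1226 = 347 bp
  1957 − 1573 = 384 bp
  2370 − 1957 = 413 bp
  3250 − 2370 = 880 bp
  3918 − 3250 = 668 bp
Sorted largest to smallest: 880, 799, 668, 413, 384, 347, 235, 192 bp.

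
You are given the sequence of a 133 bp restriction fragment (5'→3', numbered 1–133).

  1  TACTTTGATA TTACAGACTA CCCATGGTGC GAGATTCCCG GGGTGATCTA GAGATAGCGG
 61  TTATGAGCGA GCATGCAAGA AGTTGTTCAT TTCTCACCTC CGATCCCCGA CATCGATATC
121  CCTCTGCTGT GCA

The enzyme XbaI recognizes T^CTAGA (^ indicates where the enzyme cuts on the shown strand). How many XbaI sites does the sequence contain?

TCTAGA occurs starting at position 47.
XbaI cuts at 1 site.

1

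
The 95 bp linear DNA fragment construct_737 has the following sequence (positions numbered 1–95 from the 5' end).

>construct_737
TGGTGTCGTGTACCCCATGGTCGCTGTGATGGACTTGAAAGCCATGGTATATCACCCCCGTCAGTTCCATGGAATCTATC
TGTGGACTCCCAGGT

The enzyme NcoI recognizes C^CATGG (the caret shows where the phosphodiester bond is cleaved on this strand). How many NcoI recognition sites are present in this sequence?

CCATGG occurs starting at positions 15, 42, 67.
NcoI cuts at 3 sites.

3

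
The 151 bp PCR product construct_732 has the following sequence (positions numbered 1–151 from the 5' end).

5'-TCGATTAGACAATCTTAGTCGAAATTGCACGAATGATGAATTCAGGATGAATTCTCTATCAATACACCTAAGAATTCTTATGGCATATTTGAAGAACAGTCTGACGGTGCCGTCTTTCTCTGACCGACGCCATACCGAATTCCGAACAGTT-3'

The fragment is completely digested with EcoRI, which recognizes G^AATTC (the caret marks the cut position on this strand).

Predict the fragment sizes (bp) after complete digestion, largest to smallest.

65, 38, 23, 14, 11 bp

EcoRI sites (GAATTC) start at positions 38, 49, 72, 137.
EcoRI cuts after the first base of each site, so after positions 38, 49, 72, 137.
Linear molecule, 4 cuts → 5 fragments:
  1–38 → 38 bp
  39–49 → 11 bp
  50–72 → 23 bp
  73–137 → 65 bp
  138–151 → 14 bp
Sorted largest to smallest: 65, 38, 23, 14, 11 bp.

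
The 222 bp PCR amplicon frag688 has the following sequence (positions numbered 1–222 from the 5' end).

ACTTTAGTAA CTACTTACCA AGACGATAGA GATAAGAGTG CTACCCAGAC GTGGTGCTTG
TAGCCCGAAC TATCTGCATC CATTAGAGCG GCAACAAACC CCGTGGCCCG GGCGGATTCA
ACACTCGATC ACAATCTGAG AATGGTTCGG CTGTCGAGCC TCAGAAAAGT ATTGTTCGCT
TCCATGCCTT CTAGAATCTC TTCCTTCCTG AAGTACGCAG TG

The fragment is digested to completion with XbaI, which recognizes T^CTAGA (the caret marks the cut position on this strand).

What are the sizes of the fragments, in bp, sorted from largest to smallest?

190, 32 bp

The XbaI site (TCTAGA) starts at position 190.
XbaI cuts after the first base of each site, so after position 190.
Linear molecule, 1 cut → 2 fragments:
  1–190 → 190 bp
  191–222 → 32 bp
Sorted largest to smallest: 190, 32 bp.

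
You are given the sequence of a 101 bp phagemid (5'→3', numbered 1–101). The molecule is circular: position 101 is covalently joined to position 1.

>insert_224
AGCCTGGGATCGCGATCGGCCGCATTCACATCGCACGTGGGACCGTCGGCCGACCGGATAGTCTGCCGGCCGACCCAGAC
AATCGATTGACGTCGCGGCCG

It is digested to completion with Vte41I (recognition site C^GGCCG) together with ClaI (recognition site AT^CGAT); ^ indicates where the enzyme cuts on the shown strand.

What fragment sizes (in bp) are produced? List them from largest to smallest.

30, 22, 20, 16, 13 bp

Vte41I sites (CGGCCG) start at positions 17, 47, 67, 96.
Vte41I cuts after the first base of each site, so after positions 17, 47, 67, 96.
The ClaI site (ATCGAT) starts at position 82.
ClaI cuts after base 2 of each site, so after position 83.
Combined cut positions: 17, 47, 67, 83, 96.
Circular molecule, 5 cuts → 5 fragments:
  18–47 → 30 bp
  48–67 → 20 bp
  68–83 → 16 bp
  84–96 → 13 bp
  97–101 then 1–17 → 5 + 17 = 22 bp
Sorted largest to smallest: 30, 22, 20, 16, 13 bp.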